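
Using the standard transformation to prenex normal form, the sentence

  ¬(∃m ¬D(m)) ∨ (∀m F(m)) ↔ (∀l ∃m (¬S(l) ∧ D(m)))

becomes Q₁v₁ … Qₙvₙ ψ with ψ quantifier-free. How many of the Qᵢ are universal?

Rewrite implications/biconditionals: A → B as ¬A ∨ B; A ↔ B as (¬A ∨ B) ∧ (¬B ∨ A).
  (¬(¬(∃m ¬D(m)) ∨ (∀m F(m))) ∨ (∀l ∃m (¬S(l) ∧ D(m)))) ∧ (¬(∀l ∃m (¬S(l) ∧ D(m))) ∨ ¬(∃m ¬D(m)) ∨ (∀m F(m)))
Move each ¬ inward, flipping quantifiers it crosses:
  ((∃m ¬D(m)) ∧ (∃m ¬F(m)) ∨ (∀l ∃m (¬S(l) ∧ D(m)))) ∧ ((∃l ∀m (S(l) ∨ ¬D(m))) ∨ (∀m D(m)) ∨ (∀m F(m)))
Give each quantifier a distinct variable: m↦u1, m↦r, l↦u, m↦v, m↦z, m↦a.
  ((∃m ¬D(m)) ∧ (∃u1 ¬F(u1)) ∨ (∀l ∃r (¬S(l) ∧ D(r)))) ∧ ((∃u ∀v (S(u) ∨ ¬D(v))) ∨ (∀z D(z)) ∨ (∀a F(a)))
Finally move all quantifiers to the prefix:
  ∃m ∃u1 ∀l ∃r ∃u ∀v ∀z ∀a ((¬D(m) ∧ ¬F(u1) ∨ ¬S(l) ∧ D(r)) ∧ (S(u) ∨ ¬D(v) ∨ D(z) ∨ F(a)))
The prefix is ∃m ∃u1 ∀l ∃r ∃u ∀v ∀z ∀a: 4 universal, 4 existential.

4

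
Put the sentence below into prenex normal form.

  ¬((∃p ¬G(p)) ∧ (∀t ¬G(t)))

∀p ∃t (G(p) ∨ G(t))

Move each ¬ inward, flipping quantifiers it crosses:
  (∀p G(p)) ∨ (∃t G(t))
All bound variables are already distinct, so no renaming is needed.
Finally move all quantifiers to the prefix:
  ∀p ∃t (G(p) ∨ G(t))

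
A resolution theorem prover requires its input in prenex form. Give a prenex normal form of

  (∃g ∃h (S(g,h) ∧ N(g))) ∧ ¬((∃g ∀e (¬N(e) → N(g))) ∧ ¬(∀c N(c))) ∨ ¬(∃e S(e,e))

∃g ∃h ∀x1 ∃e ∀c ∀v (S(g,h) ∧ N(g) ∧ (¬N(e) ∧ ¬N(x1) ∨ N(c)) ∨ ¬S(v,v))

Eliminate → and ↔ using ¬ and ∨.
  (∃g ∃h (S(g,h) ∧ N(g))) ∧ ¬((∃g ∀e (¬¬N(e) ∨ N(g))) ∧ ¬(∀c N(c))) ∨ ¬(∃e S(e,e))
Move each ¬ inward, flipping quantifiers it crosses:
  (∃g ∃h (S(g,h) ∧ N(g))) ∧ ((∀g ∃e (¬N(e) ∧ ¬N(g))) ∨ (∀c N(c))) ∨ (∀e ¬S(e,e))
Give each quantifier a distinct variable: g↦x1, e↦v.
  (∃g ∃h (S(g,h) ∧ N(g))) ∧ ((∀x1 ∃e (¬N(e) ∧ ¬N(x1))) ∨ (∀c N(c))) ∨ (∀v ¬S(v,v))
Pull the quantifiers to the front (each side's bound variable is not free in the other side):
  ∃g ∃h ∀x1 ∃e ∀c ∀v (S(g,h) ∧ N(g) ∧ (¬N(e) ∧ ¬N(x1) ∨ N(c)) ∨ ¬S(v,v))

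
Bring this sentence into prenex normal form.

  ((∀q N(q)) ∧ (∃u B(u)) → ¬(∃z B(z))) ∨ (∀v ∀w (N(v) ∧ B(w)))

First replace A → B with ¬A ∨ B.
  ¬((∀q N(q)) ∧ (∃u B(u))) ∨ ¬(∃z B(z)) ∨ (∀v ∀w (N(v) ∧ B(w)))
Push ¬ through the quantifiers and connectives to reach negation normal form:
  (∃q ¬N(q)) ∨ (∀u ¬B(u)) ∨ (∀z ¬B(z)) ∨ (∀v ∀w (N(v) ∧ B(w)))
All bound variables are already distinct, so no renaming is needed.
Finally move all quantifiers to the prefix:
  ∃q ∀u ∀z ∀v ∀w (¬N(q) ∨ ¬B(u) ∨ ¬B(z) ∨ N(v) ∧ B(w))

∃q ∀u ∀z ∀v ∀w (¬N(q) ∨ ¬B(u) ∨ ¬B(z) ∨ N(v) ∧ B(w))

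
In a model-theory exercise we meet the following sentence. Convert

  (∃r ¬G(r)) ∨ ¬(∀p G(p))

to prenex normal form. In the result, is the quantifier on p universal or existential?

Push ¬ through the quantifiers and connectives to reach negation normal form:
  (∃r ¬G(r)) ∨ (∃p ¬G(p))
All bound variables are already distinct, so no renaming is needed.
Extract every quantifier outward, since the variables are now distinct and don't occur free across branches:
  ∃r ∃p (¬G(r) ∨ ¬G(p))
The quantifier ∀p sits under an odd number of negations, so it flips to ∃p.

existential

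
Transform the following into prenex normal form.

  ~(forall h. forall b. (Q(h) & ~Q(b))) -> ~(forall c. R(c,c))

Rewrite implications/biconditionals: A → B as ¬A ∨ B.
  ~~(forall h. forall b. (Q(h) & ~Q(b))) | ~(forall c. R(c,c))
Drive negations inward (¬∀x A ≡ ∃x ¬A, ¬∃x A ≡ ∀x ¬A, De Morgan for ∧/∨):
  (forall h. forall b. (Q(h) & ~Q(b))) | (exists c. ~R(c,c))
Extract every quantifier outward, since the variables are now distinct and don't occur free across branches:
  forall h. forall b. exists c. (Q(h) & ~Q(b) | ~R(c,c))

forall h. forall b. exists c. (Q(h) & ~Q(b) | ~R(c,c))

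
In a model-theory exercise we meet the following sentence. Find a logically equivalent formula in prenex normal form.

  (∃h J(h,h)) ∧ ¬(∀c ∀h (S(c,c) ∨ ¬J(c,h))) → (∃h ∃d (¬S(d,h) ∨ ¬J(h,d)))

Eliminate → and ↔ using ¬ and ∨.
  ¬((∃h J(h,h)) ∧ ¬(∀c ∀h (S(c,c) ∨ ¬J(c,h)))) ∨ (∃h ∃d (¬S(d,h) ∨ ¬J(h,d)))
Drive negations inward (¬∀x A ≡ ∃x ¬A, ¬∃x A ≡ ∀x ¬A, De Morgan for ∧/∨):
  (∀h ¬J(h,h)) ∨ (∀c ∀h (S(c,c) ∨ ¬J(c,h))) ∨ (∃h ∃d (¬S(d,h) ∨ ¬J(h,d)))
Standardize variables apart so no two quantifiers bind the same name: h↦y1, h↦r.
  (∀h ¬J(h,h)) ∨ (∀c ∀y1 (S(c,c) ∨ ¬J(c,y1))) ∨ (∃r ∃d (¬S(d,r) ∨ ¬J(r,d)))
Finally move all quantifiers to the prefix:
  ∀h ∀c ∀y1 ∃r ∃d (¬J(h,h) ∨ S(c,c) ∨ ¬J(c,y1) ∨ ¬S(d,r) ∨ ¬J(r,d))

∀h ∀c ∀y1 ∃r ∃d (¬J(h,h) ∨ S(c,c) ∨ ¬J(c,y1) ∨ ¬S(d,r) ∨ ¬J(r,d))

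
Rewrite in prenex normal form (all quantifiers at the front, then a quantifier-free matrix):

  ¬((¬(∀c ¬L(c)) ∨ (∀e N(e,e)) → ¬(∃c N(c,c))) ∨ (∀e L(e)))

∃c ∀e ∃v ∃x ((L(c) ∨ N(e,e)) ∧ N(v,v) ∧ ¬L(x))

Rewrite implications/biconditionals: A → B as ¬A ∨ B.
  ¬(¬(¬(∀c ¬L(c)) ∨ (∀e N(e,e))) ∨ ¬(∃c N(c,c)) ∨ (∀e L(e)))
Push ¬ through the quantifiers and connectives to reach negation normal form:
  ((∃c L(c)) ∨ (∀e N(e,e))) ∧ (∃c N(c,c)) ∧ (∃e ¬L(e))
Rename bound variables to avoid capture: c↦v, e↦x.
  ((∃c L(c)) ∨ (∀e N(e,e))) ∧ (∃v N(v,v)) ∧ (∃x ¬L(x))
Finally move all quantifiers to the prefix:
  ∃c ∀e ∃v ∃x ((L(c) ∨ N(e,e)) ∧ N(v,v) ∧ ¬L(x))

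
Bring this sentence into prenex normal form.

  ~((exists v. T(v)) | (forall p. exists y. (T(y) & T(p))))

Drive negations inward (¬∀x A ≡ ∃x ¬A, ¬∃x A ≡ ∀x ¬A, De Morgan for ∧/∨):
  (forall v. ~T(v)) & (exists p. forall y. (~T(y) | ~T(p)))
All bound variables are already distinct, so no renaming is needed.
Finally move all quantifiers to the prefix:
  forall v. exists p. forall y. (~T(v) & (~T(y) | ~T(p)))

forall v. exists p. forall y. (~T(v) & (~T(y) | ~T(p)))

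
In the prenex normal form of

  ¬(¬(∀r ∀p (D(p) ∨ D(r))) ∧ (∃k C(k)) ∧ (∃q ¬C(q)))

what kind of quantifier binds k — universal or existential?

Push ¬ through the quantifiers and connectives to reach negation normal form:
  (∀r ∀p (D(p) ∨ D(r))) ∨ (∀k ¬C(k)) ∨ (∀q C(q))
All bound variables are already distinct, so no renaming is needed.
Extract every quantifier outward, since the variables are now distinct and don't occur free across branches:
  ∀r ∀p ∀k ∀q (D(p) ∨ D(r) ∨ ¬C(k) ∨ C(q))
The quantifier ∃k sits under an odd number of negations, so it flips to ∀k.

universal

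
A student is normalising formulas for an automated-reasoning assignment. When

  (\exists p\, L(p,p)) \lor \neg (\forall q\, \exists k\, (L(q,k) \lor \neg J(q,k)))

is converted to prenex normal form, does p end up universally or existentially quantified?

existential

Drive negations inward (¬∀x A ≡ ∃x ¬A, ¬∃x A ≡ ∀x ¬A, De Morgan for ∧/∨):
  (\exists p\, L(p,p)) \lor (\exists q\, \forall k\, (\neg L(q,k) \land J(q,k)))
All bound variables are already distinct, so no renaming is needed.
Extract every quantifier outward, since the variables are now distinct and don't occur free across branches:
  \exists p\, \exists q\, \forall k\, (L(p,p) \lor \neg L(q,k) \land J(q,k))
The quantifier \exists p sits under an even number of negations, so it remains existential.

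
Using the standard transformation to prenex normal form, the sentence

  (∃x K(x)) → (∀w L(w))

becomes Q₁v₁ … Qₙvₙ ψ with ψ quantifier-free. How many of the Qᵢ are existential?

Eliminate → and ↔ using ¬ and ∨.
  ¬(∃x K(x)) ∨ (∀w L(w))
Drive negations inward (¬∀x A ≡ ∃x ¬A, ¬∃x A ≡ ∀x ¬A, De Morgan for ∧/∨):
  (∀x ¬K(x)) ∨ (∀w L(w))
All bound variables are already distinct, so no renaming is needed.
Extract every quantifier outward, since the variables are now distinct and don't occur free across branches:
  ∀x ∀w (¬K(x) ∨ L(w))
The prefix is ∀x ∀w: 2 universal, 0 existential.

0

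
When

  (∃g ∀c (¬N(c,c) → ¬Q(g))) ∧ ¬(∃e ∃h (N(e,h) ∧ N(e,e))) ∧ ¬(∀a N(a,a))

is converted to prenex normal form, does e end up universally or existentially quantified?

universal

Eliminate → and ↔ using ¬ and ∨.
  (∃g ∀c (¬¬N(c,c) ∨ ¬Q(g))) ∧ ¬(∃e ∃h (N(e,h) ∧ N(e,e))) ∧ ¬(∀a N(a,a))
Push ¬ through the quantifiers and connectives to reach negation normal form:
  (∃g ∀c (N(c,c) ∨ ¬Q(g))) ∧ (∀e ∀h (¬N(e,h) ∨ ¬N(e,e))) ∧ (∃a ¬N(a,a))
All bound variables are already distinct, so no renaming is needed.
Finally move all quantifiers to the prefix:
  ∃g ∀c ∀e ∀h ∃a ((N(c,c) ∨ ¬Q(g)) ∧ (¬N(e,h) ∨ ¬N(e,e)) ∧ ¬N(a,a))
The quantifier ∃e sits under an odd number of negations (counting the antecedent side of each →), so it flips to ∀e.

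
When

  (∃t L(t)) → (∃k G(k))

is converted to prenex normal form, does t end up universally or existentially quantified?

Rewrite implications/biconditionals: A → B as ¬A ∨ B.
  ¬(∃t L(t)) ∨ (∃k G(k))
Move each ¬ inward, flipping quantifiers it crosses:
  (∀t ¬L(t)) ∨ (∃k G(k))
All bound variables are already distinct, so no renaming is needed.
Extract every quantifier outward, since the variables are now distinct and don't occur free across branches:
  ∀t ∃k (¬L(t) ∨ G(k))
The quantifier ∃t sits under an odd number of negations (counting the antecedent side of each →), so it flips to ∀t.

universal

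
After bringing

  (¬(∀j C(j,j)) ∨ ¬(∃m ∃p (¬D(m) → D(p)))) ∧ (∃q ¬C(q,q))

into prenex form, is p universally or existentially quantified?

First replace A → B with ¬A ∨ B.
  (¬(∀j C(j,j)) ∨ ¬(∃m ∃p (¬¬D(m) ∨ D(p)))) ∧ (∃q ¬C(q,q))
Push ¬ through the quantifiers and connectives to reach negation normal form:
  ((∃j ¬C(j,j)) ∨ (∀m ∀p (¬D(m) ∧ ¬D(p)))) ∧ (∃q ¬C(q,q))
All bound variables are already distinct, so no renaming is needed.
Pull the quantifiers to the front (each side's bound variable is not free in the other side):
  ∃j ∀m ∀p ∃q ((¬C(j,j) ∨ ¬D(m) ∧ ¬D(p)) ∧ ¬C(q,q))
The quantifier ∃p sits under an odd number of negations (counting the antecedent side of each →), so it flips to ∀p.

universal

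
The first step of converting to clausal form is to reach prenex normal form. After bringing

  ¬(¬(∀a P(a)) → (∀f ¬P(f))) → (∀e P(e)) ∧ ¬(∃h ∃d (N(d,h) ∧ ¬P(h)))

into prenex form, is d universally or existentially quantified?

universal

Eliminate → and ↔ using ¬ and ∨.
  ¬¬(¬¬(∀a P(a)) ∨ (∀f ¬P(f))) ∨ (∀e P(e)) ∧ ¬(∃h ∃d (N(d,h) ∧ ¬P(h)))
Move each ¬ inward, flipping quantifiers it crosses:
  (∀a P(a)) ∨ (∀f ¬P(f)) ∨ (∀e P(e)) ∧ (∀h ∀d (¬N(d,h) ∨ P(h)))
Extract every quantifier outward, since the variables are now distinct and don't occur free across branches:
  ∀a ∀f ∀e ∀h ∀d (P(a) ∨ ¬P(f) ∨ P(e) ∧ (¬N(d,h) ∨ P(h)))
The quantifier ∃d sits under an odd number of negations (counting the antecedent side of each →), so it flips to ∀d.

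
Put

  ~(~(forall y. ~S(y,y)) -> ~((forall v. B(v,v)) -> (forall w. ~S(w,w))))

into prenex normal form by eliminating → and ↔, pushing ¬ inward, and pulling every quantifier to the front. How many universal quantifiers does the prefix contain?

Eliminate → and ↔ using ¬ and ∨.
  ~(~~(forall y. ~S(y,y)) | ~(~(forall v. B(v,v)) | (forall w. ~S(w,w))))
Move each ¬ inward, flipping quantifiers it crosses:
  (exists y. S(y,y)) & ((exists v. ~B(v,v)) | (forall w. ~S(w,w)))
All bound variables are already distinct, so no renaming is needed.
Pull the quantifiers to the front (each side's bound variable is not free in the other side):
  exists y. exists v. forall w. (S(y,y) & (~B(v,v) | ~S(w,w)))
The prefix is exists y exists v forall w: 1 universal, 2 existential.

1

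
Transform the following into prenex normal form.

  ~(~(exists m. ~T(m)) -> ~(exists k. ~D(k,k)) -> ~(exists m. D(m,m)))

forall m. forall k. exists a. (T(m) & D(k,k) & D(a,a))

Rewrite implications/biconditionals: A → B as ¬A ∨ B.
  ~(~~(exists m. ~T(m)) | ~~(exists k. ~D(k,k)) | ~(exists m. D(m,m)))
Move each ¬ inward, flipping quantifiers it crosses:
  (forall m. T(m)) & (forall k. D(k,k)) & (exists m. D(m,m))
Give each quantifier a distinct variable: m↦a.
  (forall m. T(m)) & (forall k. D(k,k)) & (exists a. D(a,a))
Extract every quantifier outward, since the variables are now distinct and don't occur free across branches:
  forall m. forall k. exists a. (T(m) & D(k,k) & D(a,a))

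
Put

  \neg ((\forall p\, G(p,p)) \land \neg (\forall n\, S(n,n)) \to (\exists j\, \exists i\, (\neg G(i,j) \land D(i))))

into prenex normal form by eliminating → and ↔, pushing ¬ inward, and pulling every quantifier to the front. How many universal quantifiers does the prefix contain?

3

First replace A → B with ¬A ∨ B.
  \neg (\neg ((\forall p\, G(p,p)) \land \neg (\forall n\, S(n,n))) \lor (\exists j\, \exists i\, (\neg G(i,j) \land D(i))))
Push ¬ through the quantifiers and connectives to reach negation normal form:
  (\forall p\, G(p,p)) \land (\exists n\, \neg S(n,n)) \land (\forall j\, \forall i\, (G(i,j) \lor \neg D(i)))
All bound variables are already distinct, so no renaming is needed.
Extract every quantifier outward, since the variables are now distinct and don't occur free across branches:
  \forall p\, \exists n\, \forall j\, \forall i\, (G(p,p) \land \neg S(n,n) \land (G(i,j) \lor \neg D(i)))
The prefix is \forall p \exists n \forall j \forall i: 3 universal, 1 existential.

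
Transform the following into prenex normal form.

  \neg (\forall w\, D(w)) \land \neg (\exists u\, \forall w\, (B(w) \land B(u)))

Drive negations inward (¬∀x A ≡ ∃x ¬A, ¬∃x A ≡ ∀x ¬A, De Morgan for ∧/∨):
  (\exists w\, \neg D(w)) \land (\forall u\, \exists w\, (\neg B(w) \lor \neg B(u)))
Rename bound variables to avoid capture: w↦x.
  (\exists w\, \neg D(w)) \land (\forall u\, \exists x\, (\neg B(x) \lor \neg B(u)))
Finally move all quantifiers to the prefix:
  \exists w\, \forall u\, \exists x\, (\neg D(w) \land (\neg B(x) \lor \neg B(u)))

\exists w\, \forall u\, \exists x\, (\neg D(w) \land (\neg B(x) \lor \neg B(u)))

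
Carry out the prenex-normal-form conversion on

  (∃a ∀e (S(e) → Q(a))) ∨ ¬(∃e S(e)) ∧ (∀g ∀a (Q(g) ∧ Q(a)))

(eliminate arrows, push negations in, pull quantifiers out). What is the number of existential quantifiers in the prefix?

First replace A → B with ¬A ∨ B.
  (∃a ∀e (¬S(e) ∨ Q(a))) ∨ ¬(∃e S(e)) ∧ (∀g ∀a (Q(g) ∧ Q(a)))
Move each ¬ inward, flipping quantifiers it crosses:
  (∃a ∀e (¬S(e) ∨ Q(a))) ∨ (∀e ¬S(e)) ∧ (∀g ∀a (Q(g) ∧ Q(a)))
Give each quantifier a distinct variable: e↦p, a↦x.
  (∃a ∀e (¬S(e) ∨ Q(a))) ∨ (∀p ¬S(p)) ∧ (∀g ∀x (Q(g) ∧ Q(x)))
Finally move all quantifiers to the prefix:
  ∃a ∀e ∀p ∀g ∀x (¬S(e) ∨ Q(a) ∨ ¬S(p) ∧ Q(g) ∧ Q(x))
The prefix is ∃a ∀e ∀p ∀g ∀x: 4 universal, 1 existential.

1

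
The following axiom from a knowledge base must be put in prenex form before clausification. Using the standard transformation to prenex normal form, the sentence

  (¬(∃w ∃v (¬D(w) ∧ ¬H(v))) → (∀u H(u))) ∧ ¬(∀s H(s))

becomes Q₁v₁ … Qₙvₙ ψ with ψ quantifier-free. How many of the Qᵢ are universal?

1

Rewrite implications/biconditionals: A → B as ¬A ∨ B.
  (¬¬(∃w ∃v (¬D(w) ∧ ¬H(v))) ∨ (∀u H(u))) ∧ ¬(∀s H(s))
Push ¬ through the quantifiers and connectives to reach negation normal form:
  ((∃w ∃v (¬D(w) ∧ ¬H(v))) ∨ (∀u H(u))) ∧ (∃s ¬H(s))
Pull the quantifiers to the front (each side's bound variable is not free in the other side):
  ∃w ∃v ∀u ∃s ((¬D(w) ∧ ¬H(v) ∨ H(u)) ∧ ¬H(s))
The prefix is ∃w ∃v ∀u ∃s: 1 universal, 3 existential.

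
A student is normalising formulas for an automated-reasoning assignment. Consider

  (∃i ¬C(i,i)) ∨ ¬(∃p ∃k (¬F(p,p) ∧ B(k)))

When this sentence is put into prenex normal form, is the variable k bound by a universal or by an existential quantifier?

Push ¬ through the quantifiers and connectives to reach negation normal form:
  (∃i ¬C(i,i)) ∨ (∀p ∀k (F(p,p) ∨ ¬B(k)))
All bound variables are already distinct, so no renaming is needed.
Finally move all quantifiers to the prefix:
  ∃i ∀p ∀k (¬C(i,i) ∨ F(p,p) ∨ ¬B(k))
The quantifier ∃k sits under an odd number of negations, so it flips to ∀k.

universal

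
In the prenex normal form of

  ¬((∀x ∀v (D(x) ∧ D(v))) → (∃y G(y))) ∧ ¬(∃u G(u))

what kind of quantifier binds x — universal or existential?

Rewrite implications/biconditionals: A → B as ¬A ∨ B.
  ¬(¬(∀x ∀v (D(x) ∧ D(v))) ∨ (∃y G(y))) ∧ ¬(∃u G(u))
Move each ¬ inward, flipping quantifiers it crosses:
  (∀x ∀v (D(x) ∧ D(v))) ∧ (∀y ¬G(y)) ∧ (∀u ¬G(u))
Finally move all quantifiers to the prefix:
  ∀x ∀v ∀y ∀u (D(x) ∧ D(v) ∧ ¬G(y) ∧ ¬G(u))
The quantifier ∀x sits under an even number of negations (counting the antecedent side of each →), so it remains universal.

universal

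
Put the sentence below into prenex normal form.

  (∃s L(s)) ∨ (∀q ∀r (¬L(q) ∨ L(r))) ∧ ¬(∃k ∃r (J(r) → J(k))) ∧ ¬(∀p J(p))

Eliminate → and ↔ using ¬ and ∨.
  (∃s L(s)) ∨ (∀q ∀r (¬L(q) ∨ L(r))) ∧ ¬(∃k ∃r (¬J(r) ∨ J(k))) ∧ ¬(∀p J(p))
Drive negations inward (¬∀x A ≡ ∃x ¬A, ¬∃x A ≡ ∀x ¬A, De Morgan for ∧/∨):
  (∃s L(s)) ∨ (∀q ∀r (¬L(q) ∨ L(r))) ∧ (∀k ∀r (J(r) ∧ ¬J(k))) ∧ (∃p ¬J(p))
Standardize variables apart so no two quantifiers bind the same name: r↦b.
  (∃s L(s)) ∨ (∀q ∀r (¬L(q) ∨ L(r))) ∧ (∀k ∀b (J(b) ∧ ¬J(k))) ∧ (∃p ¬J(p))
Pull the quantifiers to the front (each side's bound variable is not free in the other side):
  ∃s ∀q ∀r ∀k ∀b ∃p (L(s) ∨ (¬L(q) ∨ L(r)) ∧ J(b) ∧ ¬J(k) ∧ ¬J(p))

∃s ∀q ∀r ∀k ∀b ∃p (L(s) ∨ (¬L(q) ∨ L(r)) ∧ J(b) ∧ ¬J(k) ∧ ¬J(p))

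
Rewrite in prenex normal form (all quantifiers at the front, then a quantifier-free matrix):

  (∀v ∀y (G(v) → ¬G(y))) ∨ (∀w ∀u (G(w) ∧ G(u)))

∀v ∀y ∀w ∀u (¬G(v) ∨ ¬G(y) ∨ G(w) ∧ G(u))

First replace A → B with ¬A ∨ B.
  (∀v ∀y (¬G(v) ∨ ¬G(y))) ∨ (∀w ∀u (G(w) ∧ G(u)))
All bound variables are already distinct, so no renaming is needed.
Extract every quantifier outward, since the variables are now distinct and don't occur free across branches:
  ∀v ∀y ∀w ∀u (¬G(v) ∨ ¬G(y) ∨ G(w) ∧ G(u))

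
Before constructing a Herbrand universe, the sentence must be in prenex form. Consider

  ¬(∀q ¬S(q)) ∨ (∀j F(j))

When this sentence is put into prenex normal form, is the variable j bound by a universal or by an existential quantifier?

universal

Push ¬ through the quantifiers and connectives to reach negation normal form:
  (∃q S(q)) ∨ (∀j F(j))
Extract every quantifier outward, since the variables are now distinct and don't occur free across branches:
  ∃q ∀j (S(q) ∨ F(j))
The quantifier ∀j sits under an even number of negations, so it remains universal.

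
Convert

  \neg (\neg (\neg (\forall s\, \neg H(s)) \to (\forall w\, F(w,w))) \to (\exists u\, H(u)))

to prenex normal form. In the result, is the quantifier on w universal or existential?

existential

Rewrite implications/biconditionals: A → B as ¬A ∨ B.
  \neg (\neg \neg (\neg \neg (\forall s\, \neg H(s)) \lor (\forall w\, F(w,w))) \lor (\exists u\, H(u)))
Push ¬ through the quantifiers and connectives to reach negation normal form:
  (\exists s\, H(s)) \land (\exists w\, \neg F(w,w)) \land (\forall u\, \neg H(u))
All bound variables are already distinct, so no renaming is needed.
Pull the quantifiers to the front (each side's bound variable is not free in the other side):
  \exists s\, \exists w\, \forall u\, (H(s) \land \neg F(w,w) \land \neg H(u))
The quantifier \forall w sits under an odd number of negations (counting the antecedent side of each →), so it flips to \exists w.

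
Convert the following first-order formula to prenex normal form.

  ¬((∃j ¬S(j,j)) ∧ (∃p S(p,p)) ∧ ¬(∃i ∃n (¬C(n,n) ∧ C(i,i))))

Push ¬ through the quantifiers and connectives to reach negation normal form:
  (∀j S(j,j)) ∨ (∀p ¬S(p,p)) ∨ (∃i ∃n (¬C(n,n) ∧ C(i,i)))
Finally move all quantifiers to the prefix:
  ∀j ∀p ∃i ∃n (S(j,j) ∨ ¬S(p,p) ∨ ¬C(n,n) ∧ C(i,i))

∀j ∀p ∃i ∃n (S(j,j) ∨ ¬S(p,p) ∨ ¬C(n,n) ∧ C(i,i))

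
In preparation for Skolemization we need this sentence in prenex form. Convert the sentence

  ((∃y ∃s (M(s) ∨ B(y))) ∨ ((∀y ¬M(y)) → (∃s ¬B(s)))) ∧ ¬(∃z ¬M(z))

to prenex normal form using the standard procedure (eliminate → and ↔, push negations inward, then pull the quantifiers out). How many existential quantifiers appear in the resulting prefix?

4

First replace A → B with ¬A ∨ B.
  ((∃y ∃s (M(s) ∨ B(y))) ∨ ¬(∀y ¬M(y)) ∨ (∃s ¬B(s))) ∧ ¬(∃z ¬M(z))
Drive negations inward (¬∀x A ≡ ∃x ¬A, ¬∃x A ≡ ∀x ¬A, De Morgan for ∧/∨):
  ((∃y ∃s (M(s) ∨ B(y))) ∨ (∃y M(y)) ∨ (∃s ¬B(s))) ∧ (∀z M(z))
Give each quantifier a distinct variable: y↦y1, s↦w1.
  ((∃y ∃s (M(s) ∨ B(y))) ∨ (∃y1 M(y1)) ∨ (∃w1 ¬B(w1))) ∧ (∀z M(z))
Pull the quantifiers to the front (each side's bound variable is not free in the other side):
  ∃y ∃s ∃y1 ∃w1 ∀z ((M(s) ∨ B(y) ∨ M(y1) ∨ ¬B(w1)) ∧ M(z))
The prefix is ∃y ∃s ∃y1 ∃w1 ∀z: 1 universal, 4 existential.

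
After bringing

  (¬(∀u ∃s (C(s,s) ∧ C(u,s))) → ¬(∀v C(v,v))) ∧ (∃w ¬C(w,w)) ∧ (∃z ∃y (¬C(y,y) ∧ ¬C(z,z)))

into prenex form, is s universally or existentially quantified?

First replace A → B with ¬A ∨ B.
  (¬¬(∀u ∃s (C(s,s) ∧ C(u,s))) ∨ ¬(∀v C(v,v))) ∧ (∃w ¬C(w,w)) ∧ (∃z ∃y (¬C(y,y) ∧ ¬C(z,z)))
Move each ¬ inward, flipping quantifiers it crosses:
  ((∀u ∃s (C(s,s) ∧ C(u,s))) ∨ (∃v ¬C(v,v))) ∧ (∃w ¬C(w,w)) ∧ (∃z ∃y (¬C(y,y) ∧ ¬C(z,z)))
Pull the quantifiers to the front (each side's bound variable is not free in the other side):
  ∀u ∃s ∃v ∃w ∃z ∃y ((C(s,s) ∧ C(u,s) ∨ ¬C(v,v)) ∧ ¬C(w,w) ∧ ¬C(y,y) ∧ ¬C(z,z))
The quantifier ∃s sits under an even number of negations (counting the antecedent side of each →), so it remains existential.

existential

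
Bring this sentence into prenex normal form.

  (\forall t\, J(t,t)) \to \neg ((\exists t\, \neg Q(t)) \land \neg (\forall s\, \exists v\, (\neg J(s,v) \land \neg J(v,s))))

\exists t\, \forall c\, \forall s\, \exists v\, (\neg J(t,t) \lor Q(c) \lor \neg J(s,v) \land \neg J(v,s))

Rewrite implications/biconditionals: A → B as ¬A ∨ B.
  \neg (\forall t\, J(t,t)) \lor \neg ((\exists t\, \neg Q(t)) \land \neg (\forall s\, \exists v\, (\neg J(s,v) \land \neg J(v,s))))
Push ¬ through the quantifiers and connectives to reach negation normal form:
  (\exists t\, \neg J(t,t)) \lor (\forall t\, Q(t)) \lor (\forall s\, \exists v\, (\neg J(s,v) \land \neg J(v,s)))
Rename bound variables to avoid capture: t↦c.
  (\exists t\, \neg J(t,t)) \lor (\forall c\, Q(c)) \lor (\forall s\, \exists v\, (\neg J(s,v) \land \neg J(v,s)))
Extract every quantifier outward, since the variables are now distinct and don't occur free across branches:
  \exists t\, \forall c\, \forall s\, \exists v\, (\neg J(t,t) \lor Q(c) \lor \neg J(s,v) \land \neg J(v,s))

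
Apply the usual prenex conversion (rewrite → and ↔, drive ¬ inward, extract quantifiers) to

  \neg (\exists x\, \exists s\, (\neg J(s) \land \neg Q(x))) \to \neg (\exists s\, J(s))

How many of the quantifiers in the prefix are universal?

1

Eliminate → and ↔ using ¬ and ∨.
  \neg \neg (\exists x\, \exists s\, (\neg J(s) \land \neg Q(x))) \lor \neg (\exists s\, J(s))
Push ¬ through the quantifiers and connectives to reach negation normal form:
  (\exists x\, \exists s\, (\neg J(s) \land \neg Q(x))) \lor (\forall s\, \neg J(s))
Rename bound variables to avoid capture: s↦t.
  (\exists x\, \exists s\, (\neg J(s) \land \neg Q(x))) \lor (\forall t\, \neg J(t))
Pull the quantifiers to the front (each side's bound variable is not free in the other side):
  \exists x\, \exists s\, \forall t\, (\neg J(s) \land \neg Q(x) \lor \neg J(t))
The prefix is \exists x \exists s \forall t: 1 universal, 2 existential.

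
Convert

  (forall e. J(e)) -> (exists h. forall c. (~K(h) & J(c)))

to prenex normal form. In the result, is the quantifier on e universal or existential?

Eliminate → and ↔ using ¬ and ∨.
  ~(forall e. J(e)) | (exists h. forall c. (~K(h) & J(c)))
Drive negations inward (¬∀x A ≡ ∃x ¬A, ¬∃x A ≡ ∀x ¬A, De Morgan for ∧/∨):
  (exists e. ~J(e)) | (exists h. forall c. (~K(h) & J(c)))
Pull the quantifiers to the front (each side's bound variable is not free in the other side):
  exists e. exists h. forall c. (~J(e) | ~K(h) & J(c))
The quantifier forall e sits under an odd number of negations (counting the antecedent side of each →), so it flips to exists e.

existential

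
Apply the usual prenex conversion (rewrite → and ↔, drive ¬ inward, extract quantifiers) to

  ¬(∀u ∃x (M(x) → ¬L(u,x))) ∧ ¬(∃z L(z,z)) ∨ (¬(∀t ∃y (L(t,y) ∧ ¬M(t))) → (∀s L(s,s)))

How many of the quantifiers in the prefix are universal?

Eliminate → and ↔ using ¬ and ∨.
  ¬(∀u ∃x (¬M(x) ∨ ¬L(u,x))) ∧ ¬(∃z L(z,z)) ∨ ¬¬(∀t ∃y (L(t,y) ∧ ¬M(t))) ∨ (∀s L(s,s))
Drive negations inward (¬∀x A ≡ ∃x ¬A, ¬∃x A ≡ ∀x ¬A, De Morgan for ∧/∨):
  (∃u ∀x (M(x) ∧ L(u,x))) ∧ (∀z ¬L(z,z)) ∨ (∀t ∃y (L(t,y) ∧ ¬M(t))) ∨ (∀s L(s,s))
All bound variables are already distinct, so no renaming is needed.
Pull the quantifiers to the front (each side's bound variable is not free in the other side):
  ∃u ∀x ∀z ∀t ∃y ∀s (M(x) ∧ L(u,x) ∧ ¬L(z,z) ∨ L(t,y) ∧ ¬M(t) ∨ L(s,s))
The prefix is ∃u ∀x ∀z ∀t ∃y ∀s: 4 universal, 2 existential.

4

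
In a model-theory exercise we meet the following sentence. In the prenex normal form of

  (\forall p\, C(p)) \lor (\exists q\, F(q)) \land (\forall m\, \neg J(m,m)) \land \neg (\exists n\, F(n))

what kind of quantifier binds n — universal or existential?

universal

Drive negations inward (¬∀x A ≡ ∃x ¬A, ¬∃x A ≡ ∀x ¬A, De Morgan for ∧/∨):
  (\forall p\, C(p)) \lor (\exists q\, F(q)) \land (\forall m\, \neg J(m,m)) \land (\forall n\, \neg F(n))
All bound variables are already distinct, so no renaming is needed.
Pull the quantifiers to the front (each side's bound variable is not free in the other side):
  \forall p\, \exists q\, \forall m\, \forall n\, (C(p) \lor F(q) \land \neg J(m,m) \land \neg F(n))
The quantifier \exists n sits under an odd number of negations, so it flips to \forall n.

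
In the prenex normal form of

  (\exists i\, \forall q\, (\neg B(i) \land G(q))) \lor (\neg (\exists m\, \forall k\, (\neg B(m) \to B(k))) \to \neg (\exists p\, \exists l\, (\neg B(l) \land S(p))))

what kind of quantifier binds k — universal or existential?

Rewrite implications/biconditionals: A → B as ¬A ∨ B.
  (\exists i\, \forall q\, (\neg B(i) \land G(q))) \lor \neg \neg (\exists m\, \forall k\, (\neg \neg B(m) \lor B(k))) \lor \neg (\exists p\, \exists l\, (\neg B(l) \land S(p)))
Drive negations inward (¬∀x A ≡ ∃x ¬A, ¬∃x A ≡ ∀x ¬A, De Morgan for ∧/∨):
  (\exists i\, \forall q\, (\neg B(i) \land G(q))) \lor (\exists m\, \forall k\, (B(m) \lor B(k))) \lor (\forall p\, \forall l\, (B(l) \lor \neg S(p)))
Extract every quantifier outward, since the variables are now distinct and don't occur free across branches:
  \exists i\, \forall q\, \exists m\, \forall k\, \forall p\, \forall l\, (\neg B(i) \land G(q) \lor B(m) \lor B(k) \lor B(l) \lor \neg S(p))
The quantifier \forall k sits under an even number of negations (counting the antecedent side of each →), so it remains universal.

universal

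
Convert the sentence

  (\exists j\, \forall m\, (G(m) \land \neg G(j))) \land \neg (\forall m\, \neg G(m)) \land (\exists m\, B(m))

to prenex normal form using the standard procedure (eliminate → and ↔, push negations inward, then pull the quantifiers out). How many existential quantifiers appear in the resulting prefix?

3

Drive negations inward (¬∀x A ≡ ∃x ¬A, ¬∃x A ≡ ∀x ¬A, De Morgan for ∧/∨):
  (\exists j\, \forall m\, (G(m) \land \neg G(j))) \land (\exists m\, G(m)) \land (\exists m\, B(m))
Rename bound variables to avoid capture: m↦c, m↦t.
  (\exists j\, \forall m\, (G(m) \land \neg G(j))) \land (\exists c\, G(c)) \land (\exists t\, B(t))
Extract every quantifier outward, since the variables are now distinct and don't occur free across branches:
  \exists j\, \forall m\, \exists c\, \exists t\, (G(m) \land \neg G(j) \land G(c) \land B(t))
The prefix is \exists j \forall m \exists c \exists t: 1 universal, 3 existential.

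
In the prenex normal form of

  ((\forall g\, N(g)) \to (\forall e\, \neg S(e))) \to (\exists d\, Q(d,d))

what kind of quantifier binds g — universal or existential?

Eliminate → and ↔ using ¬ and ∨.
  \neg (\neg (\forall g\, N(g)) \lor (\forall e\, \neg S(e))) \lor (\exists d\, Q(d,d))
Push ¬ through the quantifiers and connectives to reach negation normal form:
  (\forall g\, N(g)) \land (\exists e\, S(e)) \lor (\exists d\, Q(d,d))
Pull the quantifiers to the front (each side's bound variable is not free in the other side):
  \forall g\, \exists e\, \exists d\, (N(g) \land S(e) \lor Q(d,d))
The quantifier \forall g sits under an even number of negations (counting the antecedent side of each →), so it remains universal.

universal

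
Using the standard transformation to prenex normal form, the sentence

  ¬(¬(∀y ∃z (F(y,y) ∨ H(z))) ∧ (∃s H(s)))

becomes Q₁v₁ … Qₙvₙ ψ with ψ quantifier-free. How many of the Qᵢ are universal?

Push ¬ through the quantifiers and connectives to reach negation normal form:
  (∀y ∃z (F(y,y) ∨ H(z))) ∨ (∀s ¬H(s))
All bound variables are already distinct, so no renaming is needed.
Extract every quantifier outward, since the variables are now distinct and don't occur free across branches:
  ∀y ∃z ∀s (F(y,y) ∨ H(z) ∨ ¬H(s))
The prefix is ∀y ∃z ∀s: 2 universal, 1 existential.

2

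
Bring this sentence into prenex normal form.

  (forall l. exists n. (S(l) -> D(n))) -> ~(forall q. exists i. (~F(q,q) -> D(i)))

Rewrite implications/biconditionals: A → B as ¬A ∨ B.
  ~(forall l. exists n. (~S(l) | D(n))) | ~(forall q. exists i. (~~F(q,q) | D(i)))
Drive negations inward (¬∀x A ≡ ∃x ¬A, ¬∃x A ≡ ∀x ¬A, De Morgan for ∧/∨):
  (exists l. forall n. (S(l) & ~D(n))) | (exists q. forall i. (~F(q,q) & ~D(i)))
All bound variables are already distinct, so no renaming is needed.
Pull the quantifiers to the front (each side's bound variable is not free in the other side):
  exists l. forall n. exists q. forall i. (S(l) & ~D(n) | ~F(q,q) & ~D(i))

exists l. forall n. exists q. forall i. (S(l) & ~D(n) | ~F(q,q) & ~D(i))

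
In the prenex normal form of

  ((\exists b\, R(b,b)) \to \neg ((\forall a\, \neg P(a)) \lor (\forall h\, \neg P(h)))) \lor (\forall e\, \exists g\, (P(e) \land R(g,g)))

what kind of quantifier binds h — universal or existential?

existential

First replace A → B with ¬A ∨ B.
  \neg (\exists b\, R(b,b)) \lor \neg ((\forall a\, \neg P(a)) \lor (\forall h\, \neg P(h))) \lor (\forall e\, \exists g\, (P(e) \land R(g,g)))
Push ¬ through the quantifiers and connectives to reach negation normal form:
  (\forall b\, \neg R(b,b)) \lor (\exists a\, P(a)) \land (\exists h\, P(h)) \lor (\forall e\, \exists g\, (P(e) \land R(g,g)))
Finally move all quantifiers to the prefix:
  \forall b\, \exists a\, \exists h\, \forall e\, \exists g\, (\neg R(b,b) \lor P(a) \land P(h) \lor P(e) \land R(g,g))
The quantifier \forall h sits under an odd number of negations (counting the antecedent side of each →), so it flips to \exists h.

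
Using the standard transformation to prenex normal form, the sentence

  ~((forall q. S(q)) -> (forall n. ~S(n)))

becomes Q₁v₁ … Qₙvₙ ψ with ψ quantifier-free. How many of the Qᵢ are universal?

Rewrite implications/biconditionals: A → B as ¬A ∨ B.
  ~(~(forall q. S(q)) | (forall n. ~S(n)))
Push ¬ through the quantifiers and connectives to reach negation normal form:
  (forall q. S(q)) & (exists n. S(n))
All bound variables are already distinct, so no renaming is needed.
Finally move all quantifiers to the prefix:
  forall q. exists n. (S(q) & S(n))
The prefix is forall q exists n: 1 universal, 1 existential.

1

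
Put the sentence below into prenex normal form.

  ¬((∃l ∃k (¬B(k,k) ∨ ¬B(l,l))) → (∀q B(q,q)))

First replace A → B with ¬A ∨ B.
  ¬(¬(∃l ∃k (¬B(k,k) ∨ ¬B(l,l))) ∨ (∀q B(q,q)))
Drive negations inward (¬∀x A ≡ ∃x ¬A, ¬∃x A ≡ ∀x ¬A, De Morgan for ∧/∨):
  (∃l ∃k (¬B(k,k) ∨ ¬B(l,l))) ∧ (∃q ¬B(q,q))
All bound variables are already distinct, so no renaming is needed.
Pull the quantifiers to the front (each side's bound variable is not free in the other side):
  ∃l ∃k ∃q ((¬B(k,k) ∨ ¬B(l,l)) ∧ ¬B(q,q))

∃l ∃k ∃q ((¬B(k,k) ∨ ¬B(l,l)) ∧ ¬B(q,q))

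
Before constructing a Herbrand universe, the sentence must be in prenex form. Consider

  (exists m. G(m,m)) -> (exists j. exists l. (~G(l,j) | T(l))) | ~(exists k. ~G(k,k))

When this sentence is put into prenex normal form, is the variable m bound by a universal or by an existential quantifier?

universal

Eliminate → and ↔ using ¬ and ∨.
  ~(exists m. G(m,m)) | (exists j. exists l. (~G(l,j) | T(l))) | ~(exists k. ~G(k,k))
Drive negations inward (¬∀x A ≡ ∃x ¬A, ¬∃x A ≡ ∀x ¬A, De Morgan for ∧/∨):
  (forall m. ~G(m,m)) | (exists j. exists l. (~G(l,j) | T(l))) | (forall k. G(k,k))
Pull the quantifiers to the front (each side's bound variable is not free in the other side):
  forall m. exists j. exists l. forall k. (~G(m,m) | ~G(l,j) | T(l) | G(k,k))
The quantifier exists m sits under an odd number of negations (counting the antecedent side of each →), so it flips to forall m.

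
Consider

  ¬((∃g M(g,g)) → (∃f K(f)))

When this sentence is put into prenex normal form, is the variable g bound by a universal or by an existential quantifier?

First replace A → B with ¬A ∨ B.
  ¬(¬(∃g M(g,g)) ∨ (∃f K(f)))
Push ¬ through the quantifiers and connectives to reach negation normal form:
  (∃g M(g,g)) ∧ (∀f ¬K(f))
All bound variables are already distinct, so no renaming is needed.
Pull the quantifiers to the front (each side's bound variable is not free in the other side):
  ∃g ∀f (M(g,g) ∧ ¬K(f))
The quantifier ∃g sits under an even number of negations (counting the antecedent side of each →), so it remains existential.

existential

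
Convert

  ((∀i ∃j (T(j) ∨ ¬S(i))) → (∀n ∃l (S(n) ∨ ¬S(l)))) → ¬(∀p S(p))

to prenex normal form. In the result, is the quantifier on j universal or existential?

Eliminate → and ↔ using ¬ and ∨.
  ¬(¬(∀i ∃j (T(j) ∨ ¬S(i))) ∨ (∀n ∃l (S(n) ∨ ¬S(l)))) ∨ ¬(∀p S(p))
Push ¬ through the quantifiers and connectives to reach negation normal form:
  (∀i ∃j (T(j) ∨ ¬S(i))) ∧ (∃n ∀l (¬S(n) ∧ S(l))) ∨ (∃p ¬S(p))
All bound variables are already distinct, so no renaming is needed.
Finally move all quantifiers to the prefix:
  ∀i ∃j ∃n ∀l ∃p ((T(j) ∨ ¬S(i)) ∧ ¬S(n) ∧ S(l) ∨ ¬S(p))
The quantifier ∃j sits under an even number of negations (counting the antecedent side of each →), so it remains existential.

existential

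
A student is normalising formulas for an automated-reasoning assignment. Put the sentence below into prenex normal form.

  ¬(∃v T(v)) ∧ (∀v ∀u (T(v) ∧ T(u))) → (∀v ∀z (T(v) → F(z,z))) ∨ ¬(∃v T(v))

∃v ∃r ∃u ∀s ∀z ∀v1 (T(v) ∨ ¬T(r) ∨ ¬T(u) ∨ ¬T(s) ∨ F(z,z) ∨ ¬T(v1))

Eliminate → and ↔ using ¬ and ∨.
  ¬(¬(∃v T(v)) ∧ (∀v ∀u (T(v) ∧ T(u)))) ∨ (∀v ∀z (¬T(v) ∨ F(z,z))) ∨ ¬(∃v T(v))
Move each ¬ inward, flipping quantifiers it crosses:
  (∃v T(v)) ∨ (∃v ∃u (¬T(v) ∨ ¬T(u))) ∨ (∀v ∀z (¬T(v) ∨ F(z,z))) ∨ (∀v ¬T(v))
Rename bound variables to avoid capture: v↦r, v↦s, v↦v1.
  (∃v T(v)) ∨ (∃r ∃u (¬T(r) ∨ ¬T(u))) ∨ (∀s ∀z (¬T(s) ∨ F(z,z))) ∨ (∀v1 ¬T(v1))
Pull the quantifiers to the front (each side's bound variable is not free in the other side):
  ∃v ∃r ∃u ∀s ∀z ∀v1 (T(v) ∨ ¬T(r) ∨ ¬T(u) ∨ ¬T(s) ∨ F(z,z) ∨ ¬T(v1))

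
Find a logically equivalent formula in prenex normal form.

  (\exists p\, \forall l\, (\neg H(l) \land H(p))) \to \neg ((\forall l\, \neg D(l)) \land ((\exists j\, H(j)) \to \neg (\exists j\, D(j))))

\forall p\, \exists l\, \exists w\, \exists j\, \exists s\, (H(l) \lor \neg H(p) \lor D(w) \lor H(j) \land D(s))

First replace A → B with ¬A ∨ B.
  \neg (\exists p\, \forall l\, (\neg H(l) \land H(p))) \lor \neg ((\forall l\, \neg D(l)) \land (\neg (\exists j\, H(j)) \lor \neg (\exists j\, D(j))))
Drive negations inward (¬∀x A ≡ ∃x ¬A, ¬∃x A ≡ ∀x ¬A, De Morgan for ∧/∨):
  (\forall p\, \exists l\, (H(l) \lor \neg H(p))) \lor (\exists l\, D(l)) \lor (\exists j\, H(j)) \land (\exists j\, D(j))
Rename bound variables to avoid capture: l↦w, j↦s.
  (\forall p\, \exists l\, (H(l) \lor \neg H(p))) \lor (\exists w\, D(w)) \lor (\exists j\, H(j)) \land (\exists s\, D(s))
Finally move all quantifiers to the prefix:
  \forall p\, \exists l\, \exists w\, \exists j\, \exists s\, (H(l) \lor \neg H(p) \lor D(w) \lor H(j) \land D(s))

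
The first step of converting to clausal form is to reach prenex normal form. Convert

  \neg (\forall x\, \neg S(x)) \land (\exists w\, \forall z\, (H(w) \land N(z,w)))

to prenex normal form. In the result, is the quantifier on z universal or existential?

Move each ¬ inward, flipping quantifiers it crosses:
  (\exists x\, S(x)) \land (\exists w\, \forall z\, (H(w) \land N(z,w)))
Pull the quantifiers to the front (each side's bound variable is not free in the other side):
  \exists x\, \exists w\, \forall z\, (S(x) \land H(w) \land N(z,w))
The quantifier \forall z sits under an even number of negations, so it remains universal.

universal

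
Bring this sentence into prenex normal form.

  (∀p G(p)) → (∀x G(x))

∃p ∀x (¬G(p) ∨ G(x))

Rewrite implications/biconditionals: A → B as ¬A ∨ B.
  ¬(∀p G(p)) ∨ (∀x G(x))
Move each ¬ inward, flipping quantifiers it crosses:
  (∃p ¬G(p)) ∨ (∀x G(x))
Pull the quantifiers to the front (each side's bound variable is not free in the other side):
  ∃p ∀x (¬G(p) ∨ G(x))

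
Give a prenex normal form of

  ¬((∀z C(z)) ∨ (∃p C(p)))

∃z ∀p (¬C(z) ∧ ¬C(p))

Move each ¬ inward, flipping quantifiers it crosses:
  (∃z ¬C(z)) ∧ (∀p ¬C(p))
Finally move all quantifiers to the prefix:
  ∃z ∀p (¬C(z) ∧ ¬C(p))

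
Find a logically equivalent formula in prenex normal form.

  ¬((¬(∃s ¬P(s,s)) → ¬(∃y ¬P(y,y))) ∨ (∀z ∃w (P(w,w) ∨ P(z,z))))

∀s ∃y ∃z ∀w (P(s,s) ∧ ¬P(y,y) ∧ ¬P(w,w) ∧ ¬P(z,z))

Rewrite implications/biconditionals: A → B as ¬A ∨ B.
  ¬(¬¬(∃s ¬P(s,s)) ∨ ¬(∃y ¬P(y,y)) ∨ (∀z ∃w (P(w,w) ∨ P(z,z))))
Move each ¬ inward, flipping quantifiers it crosses:
  (∀s P(s,s)) ∧ (∃y ¬P(y,y)) ∧ (∃z ∀w (¬P(w,w) ∧ ¬P(z,z)))
Pull the quantifiers to the front (each side's bound variable is not free in the other side):
  ∀s ∃y ∃z ∀w (P(s,s) ∧ ¬P(y,y) ∧ ¬P(w,w) ∧ ¬P(z,z))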